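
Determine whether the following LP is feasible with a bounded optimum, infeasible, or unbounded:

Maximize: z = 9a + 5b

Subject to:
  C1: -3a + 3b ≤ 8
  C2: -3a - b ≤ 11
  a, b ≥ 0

Unbounded (objective can increase without bound)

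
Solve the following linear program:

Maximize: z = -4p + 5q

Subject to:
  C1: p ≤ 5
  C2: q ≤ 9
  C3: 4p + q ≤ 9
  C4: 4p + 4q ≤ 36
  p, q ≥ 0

Evaluate the objective at each vertex of the feasible region:
  z(0, 0) = 0
  z(2.25, 0) = -9
  z(0, 9) = 45  ←
The maximum is at p = 0, q = 9.

p = 0, q = 9, z = 45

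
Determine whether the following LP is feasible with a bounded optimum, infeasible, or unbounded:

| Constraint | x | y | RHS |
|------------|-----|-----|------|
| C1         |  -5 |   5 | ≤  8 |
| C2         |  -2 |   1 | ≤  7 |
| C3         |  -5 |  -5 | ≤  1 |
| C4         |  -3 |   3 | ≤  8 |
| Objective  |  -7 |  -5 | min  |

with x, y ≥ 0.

Unbounded (objective can decrease without bound)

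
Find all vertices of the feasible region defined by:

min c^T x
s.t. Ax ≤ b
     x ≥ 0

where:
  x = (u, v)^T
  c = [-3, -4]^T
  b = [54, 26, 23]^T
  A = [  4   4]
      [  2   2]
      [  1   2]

(0, 0), (13, 0), (3, 10), (0, 11.5)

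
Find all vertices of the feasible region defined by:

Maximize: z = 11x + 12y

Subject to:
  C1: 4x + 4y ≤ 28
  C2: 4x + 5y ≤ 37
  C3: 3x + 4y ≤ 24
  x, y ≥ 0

(0, 0), (7, 0), (4, 3), (0, 6)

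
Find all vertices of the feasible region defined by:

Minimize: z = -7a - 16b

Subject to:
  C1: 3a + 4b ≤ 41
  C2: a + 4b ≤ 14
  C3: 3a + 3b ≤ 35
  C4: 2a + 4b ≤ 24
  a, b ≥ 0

(0, 0), (11.67, 0), (11.33, 0.3333), (10, 1), (0, 3.5)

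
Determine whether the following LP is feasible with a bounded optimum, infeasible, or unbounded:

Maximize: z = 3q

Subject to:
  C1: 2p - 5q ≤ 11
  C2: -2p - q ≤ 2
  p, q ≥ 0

Unbounded (objective can increase without bound)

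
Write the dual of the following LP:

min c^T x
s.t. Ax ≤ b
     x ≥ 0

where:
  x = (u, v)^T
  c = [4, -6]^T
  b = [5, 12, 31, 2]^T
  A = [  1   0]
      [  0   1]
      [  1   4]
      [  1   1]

Primal min cᵀx s.t. Ax ≤ b, x ≥ 0  →  Dual max −bᵀy s.t. Aᵀy ≥ −c, y ≥ 0.

Maximize: z = -5y1 - 12y2 - 31y3 - 2y4

Subject to:
  y1 + y3 + y4 ≥ -4
  y2 + 4y3 + y4 ≥ 6
  y1, y2, y3, y4 ≥ 0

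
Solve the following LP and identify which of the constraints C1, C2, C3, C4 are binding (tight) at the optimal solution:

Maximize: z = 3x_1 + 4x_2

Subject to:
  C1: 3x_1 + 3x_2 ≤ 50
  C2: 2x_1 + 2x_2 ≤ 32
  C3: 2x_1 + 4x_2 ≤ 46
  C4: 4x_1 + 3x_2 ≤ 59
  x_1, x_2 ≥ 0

At x_1 = 9, x_2 = 7, compute slack b - a·x for each constraint:
  C1: 50 − 48 = 2  (slack)
  C2: 32 − 32 = 0  (binding)
  C3: 46 − 46 = 0  (binding)
  C4: 59 − 57 = 2  (slack)

Optimal: x_1 = 9, x_2 = 7
Binding: C2, C3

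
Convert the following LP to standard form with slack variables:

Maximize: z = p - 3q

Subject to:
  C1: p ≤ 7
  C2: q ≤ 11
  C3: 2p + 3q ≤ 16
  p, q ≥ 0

max z = p - 3q

s.t.
  p + s1 = 7
  q + s2 = 11
  2p + 3q + s3 = 16
  p, q, s1, s2, s3 ≥ 0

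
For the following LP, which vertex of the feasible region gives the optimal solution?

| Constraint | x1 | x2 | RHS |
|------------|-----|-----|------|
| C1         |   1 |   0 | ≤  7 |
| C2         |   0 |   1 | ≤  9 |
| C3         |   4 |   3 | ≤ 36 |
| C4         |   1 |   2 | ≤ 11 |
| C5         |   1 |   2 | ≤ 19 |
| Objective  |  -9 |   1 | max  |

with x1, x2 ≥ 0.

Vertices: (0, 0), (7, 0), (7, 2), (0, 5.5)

Evaluate the objective at each vertex of the feasible region:
  z(0, 0) = 0
  z(7, 0) = -63
  z(7, 2) = -61
  z(0, 5.5) = 5.5  ←
The maximum is at x1 = 0, x2 = 5.5.

(0, 5.5)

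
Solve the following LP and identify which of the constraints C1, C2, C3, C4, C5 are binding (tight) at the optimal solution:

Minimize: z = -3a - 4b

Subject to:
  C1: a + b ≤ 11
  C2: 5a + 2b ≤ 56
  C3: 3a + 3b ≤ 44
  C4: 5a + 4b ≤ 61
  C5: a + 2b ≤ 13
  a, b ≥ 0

At a = 9, b = 2, compute slack b - a·x for each constraint:
  C1: 11 − 11 = 0  (binding)
  C2: 56 − 49 = 7  (slack)
  C3: 44 − 33 = 11  (slack)
  C4: 61 − 53 = 8  (slack)
  C5: 13 − 13 = 0  (binding)

Optimal: a = 9, b = 2
Binding: C1, C5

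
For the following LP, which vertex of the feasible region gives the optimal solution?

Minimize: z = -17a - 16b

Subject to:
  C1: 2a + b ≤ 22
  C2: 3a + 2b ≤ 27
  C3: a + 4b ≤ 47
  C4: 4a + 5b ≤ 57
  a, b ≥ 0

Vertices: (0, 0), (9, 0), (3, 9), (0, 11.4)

Evaluate the objective at each vertex of the feasible region:
  z(0, 0) = 0
  z(9, 0) = -153
  z(3, 9) = -195  ←
  z(0, 11.4) = -182.4
The minimum is at a = 3, b = 9.

(3, 9)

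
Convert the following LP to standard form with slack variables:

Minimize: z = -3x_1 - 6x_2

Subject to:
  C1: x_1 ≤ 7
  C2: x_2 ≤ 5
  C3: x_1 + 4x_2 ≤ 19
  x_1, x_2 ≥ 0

min z = -3x_1 - 6x_2

s.t.
  x_1 + s1 = 7
  x_2 + s2 = 5
  x_1 + 4x_2 + s3 = 19
  x_1, x_2, s1, s2, s3 ≥ 0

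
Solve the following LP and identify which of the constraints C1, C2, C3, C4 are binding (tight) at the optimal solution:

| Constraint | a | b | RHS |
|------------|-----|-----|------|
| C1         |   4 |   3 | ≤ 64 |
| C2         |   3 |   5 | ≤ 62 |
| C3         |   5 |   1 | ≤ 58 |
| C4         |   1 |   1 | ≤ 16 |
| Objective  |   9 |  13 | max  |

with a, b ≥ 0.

At a = 9, b = 7, compute slack b - a·x for each constraint:
  C1: 64 − 57 = 7  (slack)
  C2: 62 − 62 = 0  (binding)
  C3: 58 − 52 = 6  (slack)
  C4: 16 − 16 = 0  (binding)

Optimal: a = 9, b = 7
Binding: C2, C4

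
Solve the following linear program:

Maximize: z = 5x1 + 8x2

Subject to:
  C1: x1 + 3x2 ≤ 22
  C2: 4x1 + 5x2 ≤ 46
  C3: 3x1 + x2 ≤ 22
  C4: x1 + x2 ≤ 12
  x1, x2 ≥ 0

Evaluate the objective at each vertex of the feasible region:
  z(0, 0) = 0
  z(7.333, 0) = 36.67
  z(5.818, 4.545) = 65.45
  z(4, 6) = 68  ←
  z(0, 7.333) = 58.67
The maximum is at x1 = 4, x2 = 6.

x1 = 4, x2 = 6, z = 68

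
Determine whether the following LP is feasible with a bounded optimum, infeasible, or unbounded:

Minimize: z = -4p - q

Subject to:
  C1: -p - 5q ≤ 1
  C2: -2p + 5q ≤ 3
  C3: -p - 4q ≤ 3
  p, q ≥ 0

Unbounded (objective can decrease without bound)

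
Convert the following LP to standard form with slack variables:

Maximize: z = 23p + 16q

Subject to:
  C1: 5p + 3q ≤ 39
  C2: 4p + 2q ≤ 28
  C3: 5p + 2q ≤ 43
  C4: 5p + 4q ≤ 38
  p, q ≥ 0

max z = 23p + 16q

s.t.
  5p + 3q + s1 = 39
  4p + 2q + s2 = 28
  5p + 2q + s3 = 43
  5p + 4q + s4 = 38
  p, q, s1, s2, s3, s4 ≥ 0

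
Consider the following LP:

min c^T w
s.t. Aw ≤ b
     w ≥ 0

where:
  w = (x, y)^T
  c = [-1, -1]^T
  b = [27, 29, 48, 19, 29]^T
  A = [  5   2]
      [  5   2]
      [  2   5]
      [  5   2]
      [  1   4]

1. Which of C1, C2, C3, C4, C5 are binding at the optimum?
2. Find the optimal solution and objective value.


1. C4, C5
2. x = 1, y = 7, z = -8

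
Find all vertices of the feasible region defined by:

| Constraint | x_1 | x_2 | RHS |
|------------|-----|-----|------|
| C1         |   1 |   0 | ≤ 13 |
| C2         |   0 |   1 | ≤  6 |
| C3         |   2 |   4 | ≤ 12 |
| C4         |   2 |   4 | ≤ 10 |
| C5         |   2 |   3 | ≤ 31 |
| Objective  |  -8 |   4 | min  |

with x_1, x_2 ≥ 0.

(0, 0), (5, 0), (0, 2.5)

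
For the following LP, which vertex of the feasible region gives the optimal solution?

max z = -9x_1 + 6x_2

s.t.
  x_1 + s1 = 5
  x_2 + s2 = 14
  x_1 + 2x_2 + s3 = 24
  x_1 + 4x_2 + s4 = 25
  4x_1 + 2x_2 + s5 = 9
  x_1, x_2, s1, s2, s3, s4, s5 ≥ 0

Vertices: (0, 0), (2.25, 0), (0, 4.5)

Evaluate the objective at each vertex of the feasible region:
  z(0, 0) = 0
  z(2.25, 0) = -20.25
  z(0, 4.5) = 27  ←
The maximum is at x_1 = 0, x_2 = 4.5.

(0, 4.5)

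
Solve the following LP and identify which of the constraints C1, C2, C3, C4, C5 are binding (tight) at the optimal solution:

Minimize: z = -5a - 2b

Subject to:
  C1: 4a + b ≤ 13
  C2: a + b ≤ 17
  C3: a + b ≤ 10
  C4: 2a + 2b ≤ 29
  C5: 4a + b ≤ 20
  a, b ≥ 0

At a = 1, b = 9, compute slack b - a·x for each constraint:
  C1: 13 − 13 = 0  (binding)
  C2: 17 − 10 = 7  (slack)
  C3: 10 − 10 = 0  (binding)
  C4: 29 − 20 = 9  (slack)
  C5: 20 − 13 = 7  (slack)

Optimal: a = 1, b = 9
Binding: C1, C3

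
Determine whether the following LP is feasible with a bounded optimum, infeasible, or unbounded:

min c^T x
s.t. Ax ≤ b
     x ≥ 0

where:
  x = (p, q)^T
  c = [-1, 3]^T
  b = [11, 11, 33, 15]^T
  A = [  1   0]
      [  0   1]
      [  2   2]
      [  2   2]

Feasible with a bounded optimal solution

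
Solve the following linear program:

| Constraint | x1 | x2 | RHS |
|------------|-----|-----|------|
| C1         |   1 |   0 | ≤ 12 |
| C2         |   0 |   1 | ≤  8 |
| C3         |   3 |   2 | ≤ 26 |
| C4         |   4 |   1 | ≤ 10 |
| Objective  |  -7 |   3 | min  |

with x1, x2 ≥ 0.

Evaluate the objective at each vertex of the feasible region:
  z(0, 0) = 0
  z(2.5, 0) = -17.5  ←
  z(0.5, 8) = 20.5
  z(0, 8) = 24
The minimum is at x1 = 2.5, x2 = 0.

x1 = 2.5, x2 = 0, z = -17.5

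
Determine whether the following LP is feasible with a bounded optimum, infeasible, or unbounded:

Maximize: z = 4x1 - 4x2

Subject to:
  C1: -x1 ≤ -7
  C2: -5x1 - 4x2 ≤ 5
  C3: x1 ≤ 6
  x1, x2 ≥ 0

Infeasible (no feasible solution exists)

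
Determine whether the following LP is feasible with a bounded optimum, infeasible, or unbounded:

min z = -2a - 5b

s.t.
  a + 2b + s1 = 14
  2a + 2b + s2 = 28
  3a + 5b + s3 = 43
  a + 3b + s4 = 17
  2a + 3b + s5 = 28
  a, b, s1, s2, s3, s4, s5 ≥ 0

Feasible with a bounded optimal solution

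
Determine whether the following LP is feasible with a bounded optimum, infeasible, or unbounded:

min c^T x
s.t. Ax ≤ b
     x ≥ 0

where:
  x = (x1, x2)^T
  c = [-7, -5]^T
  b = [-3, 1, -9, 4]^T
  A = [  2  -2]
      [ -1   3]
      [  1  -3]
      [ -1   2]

Infeasible (no feasible solution exists)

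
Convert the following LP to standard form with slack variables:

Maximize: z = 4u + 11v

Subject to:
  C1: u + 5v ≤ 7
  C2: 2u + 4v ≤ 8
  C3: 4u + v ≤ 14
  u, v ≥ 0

max z = 4u + 11v

s.t.
  u + 5v + s1 = 7
  2u + 4v + s2 = 8
  4u + v + s3 = 14
  u, v, s1, s2, s3 ≥ 0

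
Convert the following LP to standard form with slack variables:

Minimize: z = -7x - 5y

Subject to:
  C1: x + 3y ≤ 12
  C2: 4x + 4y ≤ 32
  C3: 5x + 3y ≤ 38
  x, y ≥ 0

min z = -7x - 5y

s.t.
  x + 3y + s1 = 12
  4x + 4y + s2 = 32
  5x + 3y + s3 = 38
  x, y, s1, s2, s3 ≥ 0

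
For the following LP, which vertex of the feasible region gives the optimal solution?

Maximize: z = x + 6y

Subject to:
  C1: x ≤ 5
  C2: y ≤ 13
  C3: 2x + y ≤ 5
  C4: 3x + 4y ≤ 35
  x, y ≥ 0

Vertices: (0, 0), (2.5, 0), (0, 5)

Evaluate the objective at each vertex of the feasible region:
  z(0, 0) = 0
  z(2.5, 0) = 2.5
  z(0, 5) = 30  ←
The maximum is at x = 0, y = 5.

(0, 5)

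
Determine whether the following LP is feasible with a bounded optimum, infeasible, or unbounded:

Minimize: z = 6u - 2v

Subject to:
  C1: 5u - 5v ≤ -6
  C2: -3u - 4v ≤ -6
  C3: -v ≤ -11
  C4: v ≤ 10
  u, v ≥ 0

Infeasible (no feasible solution exists)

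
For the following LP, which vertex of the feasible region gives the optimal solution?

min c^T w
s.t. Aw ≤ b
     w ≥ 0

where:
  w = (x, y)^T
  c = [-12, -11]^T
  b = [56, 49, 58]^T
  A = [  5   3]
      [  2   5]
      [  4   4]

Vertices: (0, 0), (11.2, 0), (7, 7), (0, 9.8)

Evaluate the objective at each vertex of the feasible region:
  z(0, 0) = 0
  z(11.2, 0) = -134.4
  z(7, 7) = -161  ←
  z(0, 9.8) = -107.8
The minimum is at x = 7, y = 7.

(7, 7)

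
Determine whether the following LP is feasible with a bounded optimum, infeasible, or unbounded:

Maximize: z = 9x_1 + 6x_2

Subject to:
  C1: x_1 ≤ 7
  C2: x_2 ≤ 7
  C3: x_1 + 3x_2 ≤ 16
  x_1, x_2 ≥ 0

Feasible with a bounded optimal solution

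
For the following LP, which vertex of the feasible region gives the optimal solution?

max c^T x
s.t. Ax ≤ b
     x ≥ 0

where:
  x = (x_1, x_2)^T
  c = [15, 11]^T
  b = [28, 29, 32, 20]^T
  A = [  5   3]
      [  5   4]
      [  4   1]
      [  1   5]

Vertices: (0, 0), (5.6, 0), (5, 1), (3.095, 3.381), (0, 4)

Evaluate the objective at each vertex of the feasible region:
  z(0, 0) = 0
  z(5.6, 0) = 84
  z(5, 1) = 86  ←
  z(3.095, 3.381) = 83.62
  z(0, 4) = 44
The maximum is at x_1 = 5, x_2 = 1.

(5, 1)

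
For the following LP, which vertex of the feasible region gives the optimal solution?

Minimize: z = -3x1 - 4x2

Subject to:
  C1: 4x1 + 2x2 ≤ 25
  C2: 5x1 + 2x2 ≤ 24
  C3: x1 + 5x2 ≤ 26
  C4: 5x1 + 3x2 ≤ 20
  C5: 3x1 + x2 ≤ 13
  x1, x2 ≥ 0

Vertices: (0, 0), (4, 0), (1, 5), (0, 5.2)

Evaluate the objective at each vertex of the feasible region:
  z(0, 0) = 0
  z(4, 0) = -12
  z(1, 5) = -23  ←
  z(0, 5.2) = -20.8
The minimum is at x1 = 1, x2 = 5.

(1, 5)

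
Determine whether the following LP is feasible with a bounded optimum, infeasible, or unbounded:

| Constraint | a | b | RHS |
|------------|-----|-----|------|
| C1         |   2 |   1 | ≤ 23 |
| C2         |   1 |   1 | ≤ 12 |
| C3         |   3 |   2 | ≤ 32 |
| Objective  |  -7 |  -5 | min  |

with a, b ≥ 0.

Feasible with a bounded optimal solution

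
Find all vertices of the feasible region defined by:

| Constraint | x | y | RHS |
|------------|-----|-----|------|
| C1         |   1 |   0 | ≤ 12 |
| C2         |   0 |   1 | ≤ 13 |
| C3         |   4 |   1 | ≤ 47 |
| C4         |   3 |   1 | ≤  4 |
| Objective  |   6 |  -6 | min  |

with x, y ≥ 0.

(0, 0), (1.333, 0), (0, 4)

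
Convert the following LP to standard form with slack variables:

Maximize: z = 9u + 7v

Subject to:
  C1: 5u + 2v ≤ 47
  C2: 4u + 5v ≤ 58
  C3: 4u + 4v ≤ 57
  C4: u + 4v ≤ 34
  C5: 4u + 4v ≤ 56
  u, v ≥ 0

max z = 9u + 7v

s.t.
  5u + 2v + s1 = 47
  4u + 5v + s2 = 58
  4u + 4v + s3 = 57
  u + 4v + s4 = 34
  4u + 4v + s5 = 56
  u, v, s1, s2, s3, s4, s5 ≥ 0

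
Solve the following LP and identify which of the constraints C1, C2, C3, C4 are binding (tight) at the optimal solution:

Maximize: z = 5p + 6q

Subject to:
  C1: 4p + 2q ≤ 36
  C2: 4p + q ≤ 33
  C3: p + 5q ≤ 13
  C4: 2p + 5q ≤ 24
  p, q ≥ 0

At p = 8, q = 1, compute slack b - a·x for each constraint:
  C1: 36 − 34 = 2  (slack)
  C2: 33 − 33 = 0  (binding)
  C3: 13 − 13 = 0  (binding)
  C4: 24 − 21 = 3  (slack)

Optimal: p = 8, q = 1
Binding: C2, C3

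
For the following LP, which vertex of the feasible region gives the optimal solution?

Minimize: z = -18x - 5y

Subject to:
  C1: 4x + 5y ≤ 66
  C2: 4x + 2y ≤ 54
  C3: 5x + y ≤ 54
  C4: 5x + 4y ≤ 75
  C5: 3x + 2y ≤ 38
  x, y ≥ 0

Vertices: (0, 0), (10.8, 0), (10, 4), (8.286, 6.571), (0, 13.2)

Evaluate the objective at each vertex of the feasible region:
  z(0, 0) = 0
  z(10.8, 0) = -194.4
  z(10, 4) = -200  ←
  z(8.286, 6.571) = -182
  z(0, 13.2) = -66
The minimum is at x = 10, y = 4.

(10, 4)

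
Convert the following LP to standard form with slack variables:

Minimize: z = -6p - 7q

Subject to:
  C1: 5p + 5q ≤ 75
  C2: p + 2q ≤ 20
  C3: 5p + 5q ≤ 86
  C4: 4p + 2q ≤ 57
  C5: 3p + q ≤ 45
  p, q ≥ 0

min z = -6p - 7q

s.t.
  5p + 5q + s1 = 75
  p + 2q + s2 = 20
  5p + 5q + s3 = 86
  4p + 2q + s4 = 57
  3p + q + s5 = 45
  p, q, s1, s2, s3, s4, s5 ≥ 0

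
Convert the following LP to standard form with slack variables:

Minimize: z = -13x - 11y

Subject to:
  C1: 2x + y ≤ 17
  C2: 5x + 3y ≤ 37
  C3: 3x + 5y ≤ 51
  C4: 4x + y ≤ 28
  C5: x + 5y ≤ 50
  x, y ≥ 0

min z = -13x - 11y

s.t.
  2x + y + s1 = 17
  5x + 3y + s2 = 37
  3x + 5y + s3 = 51
  4x + y + s4 = 28
  x + 5y + s5 = 50
  x, y, s1, s2, s3, s4, s5 ≥ 0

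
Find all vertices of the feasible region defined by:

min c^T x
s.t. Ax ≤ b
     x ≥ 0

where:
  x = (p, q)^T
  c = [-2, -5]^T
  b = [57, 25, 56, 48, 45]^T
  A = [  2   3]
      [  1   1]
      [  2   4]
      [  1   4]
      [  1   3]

(0, 0), (25, 0), (22, 3), (8, 10), (0, 12)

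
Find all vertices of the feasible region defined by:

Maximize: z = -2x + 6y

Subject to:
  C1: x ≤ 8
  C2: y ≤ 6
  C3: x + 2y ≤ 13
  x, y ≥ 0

(0, 0), (8, 0), (8, 2.5), (1, 6), (0, 6)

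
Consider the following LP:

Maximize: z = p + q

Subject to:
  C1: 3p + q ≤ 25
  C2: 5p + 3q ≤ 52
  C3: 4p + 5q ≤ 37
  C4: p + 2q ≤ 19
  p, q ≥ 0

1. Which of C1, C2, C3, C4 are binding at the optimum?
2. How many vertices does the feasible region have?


1. C1, C3
2. 4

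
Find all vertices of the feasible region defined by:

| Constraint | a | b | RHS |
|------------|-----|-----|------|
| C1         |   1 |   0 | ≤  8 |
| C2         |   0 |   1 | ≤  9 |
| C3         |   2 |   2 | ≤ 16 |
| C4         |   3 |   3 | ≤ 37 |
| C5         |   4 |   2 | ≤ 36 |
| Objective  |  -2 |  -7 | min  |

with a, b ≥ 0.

(0, 0), (8, 0), (0, 8)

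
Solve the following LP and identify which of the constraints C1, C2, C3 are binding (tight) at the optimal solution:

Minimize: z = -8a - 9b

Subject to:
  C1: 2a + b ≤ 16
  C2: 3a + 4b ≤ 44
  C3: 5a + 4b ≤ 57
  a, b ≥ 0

At a = 4, b = 8, compute slack b - a·x for each constraint:
  C1: 16 − 16 = 0  (binding)
  C2: 44 − 44 = 0  (binding)
  C3: 57 − 52 = 5  (slack)

Optimal: a = 4, b = 8
Binding: C1, C2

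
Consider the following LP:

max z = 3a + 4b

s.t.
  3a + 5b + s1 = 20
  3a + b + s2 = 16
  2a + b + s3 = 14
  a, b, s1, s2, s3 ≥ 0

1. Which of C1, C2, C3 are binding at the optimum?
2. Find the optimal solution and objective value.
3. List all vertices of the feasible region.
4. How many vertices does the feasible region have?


1. C1, C2
2. a = 5, b = 1, z = 19
3. (0, 0), (5.333, 0), (5, 1), (0, 4)
4. 4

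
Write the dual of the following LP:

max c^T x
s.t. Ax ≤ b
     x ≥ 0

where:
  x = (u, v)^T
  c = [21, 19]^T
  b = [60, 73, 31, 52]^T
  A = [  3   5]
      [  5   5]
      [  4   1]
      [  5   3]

Primal max cᵀx s.t. Ax ≤ b, x ≥ 0  →  Dual min bᵀy s.t. Aᵀy ≥ c, y ≥ 0.

Minimize: z = 60y1 + 73y2 + 31y3 + 52y4

Subject to:
  3y1 + 5y2 + 4y3 + 5y4 ≥ 21
  5y1 + 5y2 + y3 + 3y4 ≥ 19
  y1, y2, y3, y4 ≥ 0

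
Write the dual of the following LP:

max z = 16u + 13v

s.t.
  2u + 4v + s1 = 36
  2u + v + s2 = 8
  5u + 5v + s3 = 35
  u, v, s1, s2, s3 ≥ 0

Primal max cᵀx s.t. Ax ≤ b, x ≥ 0  →  Dual min bᵀy s.t. Aᵀy ≥ c, y ≥ 0.

Minimize: z = 36y1 + 8y2 + 35y3

Subject to:
  2y1 + 2y2 + 5y3 ≥ 16
  4y1 + y2 + 5y3 ≥ 13
  y1, y2, y3 ≥ 0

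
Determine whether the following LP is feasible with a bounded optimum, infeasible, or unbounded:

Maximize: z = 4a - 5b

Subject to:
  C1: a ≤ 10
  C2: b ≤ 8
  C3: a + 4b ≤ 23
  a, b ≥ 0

Feasible with a bounded optimal solution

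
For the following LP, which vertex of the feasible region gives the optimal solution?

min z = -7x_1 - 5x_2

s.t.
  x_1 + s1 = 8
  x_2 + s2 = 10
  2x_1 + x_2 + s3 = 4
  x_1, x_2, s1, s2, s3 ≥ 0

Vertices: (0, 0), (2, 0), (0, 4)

Evaluate the objective at each vertex of the feasible region:
  z(0, 0) = 0
  z(2, 0) = -14
  z(0, 4) = -20  ←
The minimum is at x_1 = 0, x_2 = 4.

(0, 4)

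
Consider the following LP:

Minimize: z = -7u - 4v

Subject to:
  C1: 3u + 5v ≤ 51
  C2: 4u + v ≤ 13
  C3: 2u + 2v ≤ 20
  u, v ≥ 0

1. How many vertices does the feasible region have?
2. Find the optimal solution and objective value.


1. 4
2. u = 1, v = 9, z = -43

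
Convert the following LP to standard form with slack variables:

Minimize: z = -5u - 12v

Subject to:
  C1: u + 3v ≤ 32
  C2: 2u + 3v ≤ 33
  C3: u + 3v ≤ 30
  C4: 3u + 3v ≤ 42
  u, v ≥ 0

min z = -5u - 12v

s.t.
  u + 3v + s1 = 32
  2u + 3v + s2 = 33
  u + 3v + s3 = 30
  3u + 3v + s4 = 42
  u, v, s1, s2, s3, s4 ≥ 0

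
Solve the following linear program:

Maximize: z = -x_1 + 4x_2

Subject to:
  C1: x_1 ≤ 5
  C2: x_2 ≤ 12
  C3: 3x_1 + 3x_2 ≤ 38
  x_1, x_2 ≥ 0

Evaluate the objective at each vertex of the feasible region:
  z(0, 0) = 0
  z(5, 0) = -5
  z(5, 7.667) = 25.67
  z(0.6667, 12) = 47.33
  z(0, 12) = 48  ←
The maximum is at x_1 = 0, x_2 = 12.

x_1 = 0, x_2 = 12, z = 48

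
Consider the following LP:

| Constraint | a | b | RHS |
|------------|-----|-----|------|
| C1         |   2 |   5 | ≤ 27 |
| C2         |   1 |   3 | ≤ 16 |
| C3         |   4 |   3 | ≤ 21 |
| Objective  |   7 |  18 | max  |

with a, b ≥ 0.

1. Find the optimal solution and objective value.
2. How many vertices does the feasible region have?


1. a = 1, b = 5, z = 97
2. 5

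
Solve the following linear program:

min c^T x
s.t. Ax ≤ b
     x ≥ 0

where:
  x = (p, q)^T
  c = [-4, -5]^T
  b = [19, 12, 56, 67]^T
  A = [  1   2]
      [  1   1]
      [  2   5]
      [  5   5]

Evaluate the objective at each vertex of the feasible region:
  z(0, 0) = 0
  z(12, 0) = -48
  z(5, 7) = -55  ←
  z(0, 9.5) = -47.5
The minimum is at p = 5, q = 7.

p = 5, q = 7, z = -55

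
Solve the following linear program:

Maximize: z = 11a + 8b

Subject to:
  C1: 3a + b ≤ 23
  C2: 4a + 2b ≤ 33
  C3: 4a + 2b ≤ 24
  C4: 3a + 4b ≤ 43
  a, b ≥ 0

Evaluate the objective at each vertex of the feasible region:
  z(0, 0) = 0
  z(6, 0) = 66
  z(1, 10) = 91  ←
  z(0, 10.75) = 86
The maximum is at a = 1, b = 10.

a = 1, b = 10, z = 91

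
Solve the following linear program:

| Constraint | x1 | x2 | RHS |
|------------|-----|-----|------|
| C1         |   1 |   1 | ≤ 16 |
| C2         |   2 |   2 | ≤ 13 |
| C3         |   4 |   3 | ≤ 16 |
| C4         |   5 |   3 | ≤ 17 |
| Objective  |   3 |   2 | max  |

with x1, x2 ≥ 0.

Evaluate the objective at each vertex of the feasible region:
  z(0, 0) = 0
  z(3.4, 0) = 10.2
  z(1, 4) = 11  ←
  z(0, 5.333) = 10.67
The maximum is at x1 = 1, x2 = 4.

x1 = 1, x2 = 4, z = 11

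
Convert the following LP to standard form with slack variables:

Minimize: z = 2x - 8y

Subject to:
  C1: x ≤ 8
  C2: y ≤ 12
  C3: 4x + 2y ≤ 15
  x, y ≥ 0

min z = 2x - 8y

s.t.
  x + s1 = 8
  y + s2 = 12
  4x + 2y + s3 = 15
  x, y, s1, s2, s3 ≥ 0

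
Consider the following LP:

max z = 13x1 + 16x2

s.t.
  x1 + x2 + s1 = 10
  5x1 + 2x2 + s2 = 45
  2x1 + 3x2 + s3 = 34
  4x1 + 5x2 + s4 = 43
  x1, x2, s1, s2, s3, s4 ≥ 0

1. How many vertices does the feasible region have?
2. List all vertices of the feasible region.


1. 5
2. (0, 0), (9, 0), (8.333, 1.667), (7, 3), (0, 8.6)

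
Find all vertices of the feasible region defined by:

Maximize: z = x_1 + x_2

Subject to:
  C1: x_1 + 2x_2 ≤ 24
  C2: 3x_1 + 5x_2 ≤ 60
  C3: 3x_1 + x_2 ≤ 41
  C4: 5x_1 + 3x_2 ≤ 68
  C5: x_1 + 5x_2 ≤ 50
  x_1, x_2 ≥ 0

(0, 0), (13.6, 0), (10, 6), (5, 9), (0, 10)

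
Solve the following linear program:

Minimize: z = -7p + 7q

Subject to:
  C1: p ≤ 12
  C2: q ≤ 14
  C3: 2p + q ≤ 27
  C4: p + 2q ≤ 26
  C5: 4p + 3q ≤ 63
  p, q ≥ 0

Evaluate the objective at each vertex of the feasible region:
  z(0, 0) = 0
  z(12, 0) = -84  ←
  z(12, 3) = -63
  z(9.333, 8.333) = -7
  z(0, 13) = 91
The minimum is at p = 12, q = 0.

p = 12, q = 0, z = -84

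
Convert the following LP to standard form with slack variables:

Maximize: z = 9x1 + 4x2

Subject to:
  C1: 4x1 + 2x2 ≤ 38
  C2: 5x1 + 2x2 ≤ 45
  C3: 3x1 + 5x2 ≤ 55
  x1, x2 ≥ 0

max z = 9x1 + 4x2

s.t.
  4x1 + 2x2 + s1 = 38
  5x1 + 2x2 + s2 = 45
  3x1 + 5x2 + s3 = 55
  x1, x2, s1, s2, s3 ≥ 0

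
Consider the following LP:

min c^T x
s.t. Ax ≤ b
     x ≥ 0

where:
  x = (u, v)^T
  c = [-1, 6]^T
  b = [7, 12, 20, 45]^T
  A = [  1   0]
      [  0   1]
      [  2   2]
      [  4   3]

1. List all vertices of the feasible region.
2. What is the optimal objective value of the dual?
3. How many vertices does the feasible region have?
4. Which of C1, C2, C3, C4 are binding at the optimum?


1. (0, 0), (7, 0), (7, 3), (0, 10)
2. -7
3. 4
4. C1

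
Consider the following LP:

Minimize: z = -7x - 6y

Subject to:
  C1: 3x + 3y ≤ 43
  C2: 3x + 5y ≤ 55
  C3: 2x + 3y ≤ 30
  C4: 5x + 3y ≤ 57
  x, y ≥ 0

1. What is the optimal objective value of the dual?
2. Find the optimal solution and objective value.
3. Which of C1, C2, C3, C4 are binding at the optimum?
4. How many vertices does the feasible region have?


1. -87
2. x = 9, y = 4, z = -87
3. C3, C4
4. 4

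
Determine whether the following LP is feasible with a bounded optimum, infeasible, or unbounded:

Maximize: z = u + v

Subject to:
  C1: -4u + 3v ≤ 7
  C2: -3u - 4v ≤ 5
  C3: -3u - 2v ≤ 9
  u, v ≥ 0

Unbounded (objective can increase without bound)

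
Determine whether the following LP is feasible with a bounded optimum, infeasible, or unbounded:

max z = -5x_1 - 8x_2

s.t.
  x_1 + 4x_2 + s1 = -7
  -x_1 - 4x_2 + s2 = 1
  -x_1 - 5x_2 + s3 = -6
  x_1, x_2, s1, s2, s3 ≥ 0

Infeasible (no feasible solution exists)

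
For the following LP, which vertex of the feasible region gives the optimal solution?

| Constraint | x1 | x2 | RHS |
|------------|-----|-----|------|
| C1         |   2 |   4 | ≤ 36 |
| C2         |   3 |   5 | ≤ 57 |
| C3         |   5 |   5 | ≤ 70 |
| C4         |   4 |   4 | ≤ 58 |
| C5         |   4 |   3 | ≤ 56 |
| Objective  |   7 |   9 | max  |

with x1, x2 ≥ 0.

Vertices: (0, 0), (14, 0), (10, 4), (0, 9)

Evaluate the objective at each vertex of the feasible region:
  z(0, 0) = 0
  z(14, 0) = 98
  z(10, 4) = 106  ←
  z(0, 9) = 81
The maximum is at x1 = 10, x2 = 4.

(10, 4)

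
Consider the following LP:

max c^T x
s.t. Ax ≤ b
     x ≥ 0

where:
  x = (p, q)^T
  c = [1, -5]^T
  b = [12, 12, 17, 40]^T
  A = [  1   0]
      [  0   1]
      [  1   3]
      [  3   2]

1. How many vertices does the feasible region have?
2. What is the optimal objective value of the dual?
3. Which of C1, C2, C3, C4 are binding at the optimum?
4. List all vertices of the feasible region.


1. 4
2. 12
3. C1
4. (0, 0), (12, 0), (12, 1.667), (0, 5.667)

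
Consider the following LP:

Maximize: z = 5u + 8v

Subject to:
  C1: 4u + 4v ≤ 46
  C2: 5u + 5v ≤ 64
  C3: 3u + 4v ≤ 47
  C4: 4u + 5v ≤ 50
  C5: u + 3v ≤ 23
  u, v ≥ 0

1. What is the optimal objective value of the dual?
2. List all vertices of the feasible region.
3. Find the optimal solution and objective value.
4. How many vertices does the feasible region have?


1. 73
2. (0, 0), (11.5, 0), (7.5, 4), (5, 6), (0, 7.667)
3. u = 5, v = 6, z = 73
4. 5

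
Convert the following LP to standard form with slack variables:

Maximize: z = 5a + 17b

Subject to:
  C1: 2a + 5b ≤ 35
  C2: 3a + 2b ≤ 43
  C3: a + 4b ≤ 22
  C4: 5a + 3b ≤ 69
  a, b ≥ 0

max z = 5a + 17b

s.t.
  2a + 5b + s1 = 35
  3a + 2b + s2 = 43
  a + 4b + s3 = 22
  5a + 3b + s4 = 69
  a, b, s1, s2, s3, s4 ≥ 0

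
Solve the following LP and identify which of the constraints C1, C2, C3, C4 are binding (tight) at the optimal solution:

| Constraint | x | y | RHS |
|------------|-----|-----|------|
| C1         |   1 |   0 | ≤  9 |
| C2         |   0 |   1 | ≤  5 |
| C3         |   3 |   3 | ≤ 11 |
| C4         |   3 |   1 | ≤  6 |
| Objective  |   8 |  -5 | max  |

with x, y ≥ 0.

At x = 2, y = 0, compute slack b - a·x for each constraint:
  C1: 9 − 2 = 7  (slack)
  C2: 5 − 0 = 5  (slack)
  C3: 11 − 6 = 5  (slack)
  C4: 6 − 6 = 0  (binding)

Optimal: x = 2, y = 0
Binding: C4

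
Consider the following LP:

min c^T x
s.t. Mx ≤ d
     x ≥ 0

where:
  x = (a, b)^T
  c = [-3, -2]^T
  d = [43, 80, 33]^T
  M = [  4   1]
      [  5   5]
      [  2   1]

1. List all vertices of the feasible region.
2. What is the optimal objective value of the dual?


1. (0, 0), (10.75, 0), (9, 7), (0, 16)
2. -41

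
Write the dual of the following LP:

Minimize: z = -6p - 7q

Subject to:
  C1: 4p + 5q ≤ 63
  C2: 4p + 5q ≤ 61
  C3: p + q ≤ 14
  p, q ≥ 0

Primal min cᵀx s.t. Ax ≤ b, x ≥ 0  →  Dual max −bᵀy s.t. Aᵀy ≥ −c, y ≥ 0.

Maximize: z = -63y1 - 61y2 - 14y3

Subject to:
  4y1 + 4y2 + y3 ≥ 6
  5y1 + 5y2 + y3 ≥ 7
  y1, y2, y3 ≥ 0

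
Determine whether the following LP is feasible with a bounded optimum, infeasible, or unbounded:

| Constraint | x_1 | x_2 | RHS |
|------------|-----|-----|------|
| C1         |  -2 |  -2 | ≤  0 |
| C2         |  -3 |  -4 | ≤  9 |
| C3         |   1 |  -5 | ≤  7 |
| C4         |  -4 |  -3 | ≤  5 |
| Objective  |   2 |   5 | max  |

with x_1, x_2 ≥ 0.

Unbounded (objective can increase without bound)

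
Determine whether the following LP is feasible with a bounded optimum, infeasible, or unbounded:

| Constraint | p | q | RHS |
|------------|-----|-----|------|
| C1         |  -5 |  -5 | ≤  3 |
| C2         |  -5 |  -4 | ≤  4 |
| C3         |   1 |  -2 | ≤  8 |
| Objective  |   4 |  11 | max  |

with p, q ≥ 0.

Unbounded (objective can increase without bound)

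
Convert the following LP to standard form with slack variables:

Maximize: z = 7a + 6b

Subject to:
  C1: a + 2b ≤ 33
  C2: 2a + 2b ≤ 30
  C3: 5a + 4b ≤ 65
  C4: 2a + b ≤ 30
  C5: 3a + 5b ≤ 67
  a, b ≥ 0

max z = 7a + 6b

s.t.
  a + 2b + s1 = 33
  2a + 2b + s2 = 30
  5a + 4b + s3 = 65
  2a + b + s4 = 30
  3a + 5b + s5 = 67
  a, b, s1, s2, s3, s4, s5 ≥ 0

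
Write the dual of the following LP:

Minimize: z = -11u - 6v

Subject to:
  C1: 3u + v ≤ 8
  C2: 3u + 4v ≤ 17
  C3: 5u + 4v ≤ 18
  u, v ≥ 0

Primal min cᵀx s.t. Ax ≤ b, x ≥ 0  →  Dual max −bᵀy s.t. Aᵀy ≥ −c, y ≥ 0.

Maximize: z = -8y1 - 17y2 - 18y3

Subject to:
  3y1 + 3y2 + 5y3 ≥ 11
  y1 + 4y2 + 4y3 ≥ 6
  y1, y2, y3 ≥ 0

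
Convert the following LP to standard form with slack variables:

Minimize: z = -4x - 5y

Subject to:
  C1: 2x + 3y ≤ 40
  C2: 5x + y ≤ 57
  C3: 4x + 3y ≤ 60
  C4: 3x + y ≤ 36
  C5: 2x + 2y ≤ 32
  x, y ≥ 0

min z = -4x - 5y

s.t.
  2x + 3y + s1 = 40
  5x + y + s2 = 57
  4x + 3y + s3 = 60
  3x + y + s4 = 36
  2x + 2y + s5 = 32
  x, y, s1, s2, s3, s4, s5 ≥ 0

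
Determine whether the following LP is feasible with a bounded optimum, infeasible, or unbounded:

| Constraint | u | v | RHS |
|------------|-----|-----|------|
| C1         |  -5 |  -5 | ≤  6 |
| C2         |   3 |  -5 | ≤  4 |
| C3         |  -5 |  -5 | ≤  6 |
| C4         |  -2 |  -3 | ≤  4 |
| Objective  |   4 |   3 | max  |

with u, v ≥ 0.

Unbounded (objective can increase without bound)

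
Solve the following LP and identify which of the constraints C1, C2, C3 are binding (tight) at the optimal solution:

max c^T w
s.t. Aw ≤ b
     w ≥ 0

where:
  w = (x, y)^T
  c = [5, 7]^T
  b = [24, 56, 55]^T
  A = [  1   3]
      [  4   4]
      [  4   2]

At x = 9, y = 5, compute slack b - a·x for each constraint:
  C1: 24 − 24 = 0  (binding)
  C2: 56 − 56 = 0  (binding)
  C3: 55 − 46 = 9  (slack)

Optimal: x = 9, y = 5
Binding: C1, C2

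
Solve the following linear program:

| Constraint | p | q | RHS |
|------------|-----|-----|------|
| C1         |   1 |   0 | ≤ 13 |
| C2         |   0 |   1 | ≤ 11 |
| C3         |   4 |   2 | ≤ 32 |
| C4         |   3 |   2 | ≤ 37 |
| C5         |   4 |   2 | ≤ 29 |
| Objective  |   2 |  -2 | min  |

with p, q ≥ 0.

Evaluate the objective at each vertex of the feasible region:
  z(0, 0) = 0
  z(7.25, 0) = 14.5
  z(1.75, 11) = -18.5
  z(0, 11) = -22  ←
The minimum is at p = 0, q = 11.

p = 0, q = 11, z = -22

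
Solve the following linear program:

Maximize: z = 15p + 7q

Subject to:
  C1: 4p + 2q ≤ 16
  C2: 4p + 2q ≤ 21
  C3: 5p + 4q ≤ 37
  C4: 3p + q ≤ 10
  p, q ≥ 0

Evaluate the objective at each vertex of the feasible region:
  z(0, 0) = 0
  z(3.333, 0) = 50
  z(2, 4) = 58  ←
  z(0, 8) = 56
The maximum is at p = 2, q = 4.

p = 2, q = 4, z = 58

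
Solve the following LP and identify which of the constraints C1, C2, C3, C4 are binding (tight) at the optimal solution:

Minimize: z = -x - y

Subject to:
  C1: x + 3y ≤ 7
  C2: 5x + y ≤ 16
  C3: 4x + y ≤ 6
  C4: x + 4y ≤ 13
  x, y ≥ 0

At x = 1, y = 2, compute slack b - a·x for each constraint:
  C1: 7 − 7 = 0  (binding)
  C2: 16 − 7 = 9  (slack)
  C3: 6 − 6 = 0  (binding)
  C4: 13 − 9 = 4  (slack)

Optimal: x = 1, y = 2
Binding: C1, C3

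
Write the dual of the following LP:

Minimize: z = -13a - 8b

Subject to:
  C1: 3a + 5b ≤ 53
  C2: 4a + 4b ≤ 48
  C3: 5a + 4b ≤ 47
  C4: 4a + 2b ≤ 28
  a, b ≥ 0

Primal min cᵀx s.t. Ax ≤ b, x ≥ 0  →  Dual max −bᵀy s.t. Aᵀy ≥ −c, y ≥ 0.

Maximize: z = -53y1 - 48y2 - 47y3 - 28y4

Subject to:
  3y1 + 4y2 + 5y3 + 4y4 ≥ 13
  5y1 + 4y2 + 4y3 + 2y4 ≥ 8
  y1, y2, y3, y4 ≥ 0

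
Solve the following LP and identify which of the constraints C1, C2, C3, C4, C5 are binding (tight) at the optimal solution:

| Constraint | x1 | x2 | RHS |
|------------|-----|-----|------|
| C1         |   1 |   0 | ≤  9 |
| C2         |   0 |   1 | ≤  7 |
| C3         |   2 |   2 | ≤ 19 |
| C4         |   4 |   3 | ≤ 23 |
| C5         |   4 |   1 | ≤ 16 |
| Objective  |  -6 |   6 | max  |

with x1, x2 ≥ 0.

At x1 = 0, x2 = 7, compute slack b - a·x for each constraint:
  C1: 9 − 0 = 9  (slack)
  C2: 7 − 7 = 0  (binding)
  C3: 19 − 14 = 5  (slack)
  C4: 23 − 21 = 2  (slack)
  C5: 16 − 7 = 9  (slack)

Optimal: x1 = 0, x2 = 7
Binding: C2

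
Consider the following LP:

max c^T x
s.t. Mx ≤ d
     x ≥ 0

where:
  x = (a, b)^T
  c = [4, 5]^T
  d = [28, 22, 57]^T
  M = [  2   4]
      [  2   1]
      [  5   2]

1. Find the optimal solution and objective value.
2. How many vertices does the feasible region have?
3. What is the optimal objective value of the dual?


1. a = 10, b = 2, z = 50
2. 4
3. 50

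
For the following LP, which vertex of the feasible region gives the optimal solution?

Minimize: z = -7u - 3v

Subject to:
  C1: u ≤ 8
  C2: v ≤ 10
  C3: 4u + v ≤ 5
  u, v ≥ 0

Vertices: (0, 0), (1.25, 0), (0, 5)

Evaluate the objective at each vertex of the feasible region:
  z(0, 0) = 0
  z(1.25, 0) = -8.75
  z(0, 5) = -15  ←
The minimum is at u = 0, v = 5.

(0, 5)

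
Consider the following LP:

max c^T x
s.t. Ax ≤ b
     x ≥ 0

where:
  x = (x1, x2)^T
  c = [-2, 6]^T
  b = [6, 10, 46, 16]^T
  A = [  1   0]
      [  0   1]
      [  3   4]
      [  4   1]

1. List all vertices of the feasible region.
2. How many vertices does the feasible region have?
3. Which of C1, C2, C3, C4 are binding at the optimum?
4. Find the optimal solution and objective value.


1. (0, 0), (4, 0), (1.5, 10), (0, 10)
2. 4
3. C2
4. x1 = 0, x2 = 10, z = 60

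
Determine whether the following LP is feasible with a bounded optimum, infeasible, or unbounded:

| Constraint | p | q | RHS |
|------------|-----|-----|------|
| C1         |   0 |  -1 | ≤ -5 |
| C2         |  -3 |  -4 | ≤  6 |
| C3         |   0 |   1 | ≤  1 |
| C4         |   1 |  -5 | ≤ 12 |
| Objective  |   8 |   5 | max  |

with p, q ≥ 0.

Infeasible (no feasible solution exists)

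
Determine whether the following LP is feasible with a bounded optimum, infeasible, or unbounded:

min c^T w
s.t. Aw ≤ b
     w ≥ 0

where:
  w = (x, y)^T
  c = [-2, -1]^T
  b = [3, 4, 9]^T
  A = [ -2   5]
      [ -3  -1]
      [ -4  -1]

Unbounded (objective can decrease without bound)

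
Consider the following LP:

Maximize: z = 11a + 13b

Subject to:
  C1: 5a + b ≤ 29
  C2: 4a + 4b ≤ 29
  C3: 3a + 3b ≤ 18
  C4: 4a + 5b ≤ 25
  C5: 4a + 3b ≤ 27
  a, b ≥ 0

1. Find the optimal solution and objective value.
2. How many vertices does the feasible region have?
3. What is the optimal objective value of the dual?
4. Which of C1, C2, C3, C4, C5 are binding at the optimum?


1. a = 5, b = 1, z = 68
2. 5
3. 68
4. C3, C4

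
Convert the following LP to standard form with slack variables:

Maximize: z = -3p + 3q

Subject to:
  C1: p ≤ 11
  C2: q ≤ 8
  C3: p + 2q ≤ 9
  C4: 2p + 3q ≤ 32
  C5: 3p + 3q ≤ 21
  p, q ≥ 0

max z = -3p + 3q

s.t.
  p + s1 = 11
  q + s2 = 8
  p + 2q + s3 = 9
  2p + 3q + s4 = 32
  3p + 3q + s5 = 21
  p, q, s1, s2, s3, s4, s5 ≥ 0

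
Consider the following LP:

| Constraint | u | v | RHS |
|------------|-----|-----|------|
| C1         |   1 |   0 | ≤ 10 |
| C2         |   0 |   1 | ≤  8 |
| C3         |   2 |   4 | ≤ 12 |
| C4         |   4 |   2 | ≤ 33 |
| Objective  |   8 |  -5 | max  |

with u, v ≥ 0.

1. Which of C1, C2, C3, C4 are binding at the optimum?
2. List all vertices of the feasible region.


1. C3
2. (0, 0), (6, 0), (0, 3)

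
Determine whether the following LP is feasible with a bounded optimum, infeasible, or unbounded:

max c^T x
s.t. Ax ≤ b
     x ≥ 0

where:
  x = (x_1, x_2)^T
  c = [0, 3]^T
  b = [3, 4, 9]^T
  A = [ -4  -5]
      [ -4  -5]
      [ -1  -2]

Unbounded (objective can increase without bound)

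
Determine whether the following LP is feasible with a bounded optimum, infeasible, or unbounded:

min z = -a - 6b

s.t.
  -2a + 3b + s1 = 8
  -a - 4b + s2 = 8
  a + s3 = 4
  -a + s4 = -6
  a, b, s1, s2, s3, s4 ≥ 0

Infeasible (no feasible solution exists)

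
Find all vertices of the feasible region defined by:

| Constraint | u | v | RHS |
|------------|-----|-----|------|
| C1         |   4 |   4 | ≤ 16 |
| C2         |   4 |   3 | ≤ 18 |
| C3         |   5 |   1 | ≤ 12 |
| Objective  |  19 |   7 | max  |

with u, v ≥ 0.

(0, 0), (2.4, 0), (2, 2), (0, 4)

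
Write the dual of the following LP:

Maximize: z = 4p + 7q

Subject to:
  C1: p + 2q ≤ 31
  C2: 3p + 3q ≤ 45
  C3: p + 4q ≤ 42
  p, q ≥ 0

Primal max cᵀx s.t. Ax ≤ b, x ≥ 0  →  Dual min bᵀy s.t. Aᵀy ≥ c, y ≥ 0.

Minimize: z = 31y1 + 45y2 + 42y3

Subject to:
  y1 + 3y2 + y3 ≥ 4
  2y1 + 3y2 + 4y3 ≥ 7
  y1, y2, y3 ≥ 0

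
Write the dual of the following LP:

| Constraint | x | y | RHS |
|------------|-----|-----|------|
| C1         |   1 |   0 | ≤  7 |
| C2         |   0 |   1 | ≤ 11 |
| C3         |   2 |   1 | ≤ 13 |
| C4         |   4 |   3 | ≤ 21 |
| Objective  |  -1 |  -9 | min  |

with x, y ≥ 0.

Primal min cᵀx s.t. Ax ≤ b, x ≥ 0  →  Dual max −bᵀy s.t. Aᵀy ≥ −c, y ≥ 0.

Maximize: z = -7y1 - 11y2 - 13y3 - 21y4

Subject to:
  y1 + 2y3 + 4y4 ≥ 1
  y2 + y3 + 3y4 ≥ 9
  y1, y2, y3, y4 ≥ 0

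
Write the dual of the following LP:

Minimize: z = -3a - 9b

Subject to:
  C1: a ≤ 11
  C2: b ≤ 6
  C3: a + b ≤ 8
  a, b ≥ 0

Primal min cᵀx s.t. Ax ≤ b, x ≥ 0  →  Dual max −bᵀy s.t. Aᵀy ≥ −c, y ≥ 0.

Maximize: z = -11y1 - 6y2 - 8y3

Subject to:
  y1 + y3 ≥ 3
  y2 + y3 ≥ 9
  y1, y2, y3 ≥ 0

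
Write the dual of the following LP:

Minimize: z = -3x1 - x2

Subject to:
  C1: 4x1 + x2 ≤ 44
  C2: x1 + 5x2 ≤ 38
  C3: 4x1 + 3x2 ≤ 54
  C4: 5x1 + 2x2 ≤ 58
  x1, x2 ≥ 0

Primal min cᵀx s.t. Ax ≤ b, x ≥ 0  →  Dual max −bᵀy s.t. Aᵀy ≥ −c, y ≥ 0.

Maximize: z = -44y1 - 38y2 - 54y3 - 58y4

Subject to:
  4y1 + y2 + 4y3 + 5y4 ≥ 3
  y1 + 5y2 + 3y3 + 2y4 ≥ 1
  y1, y2, y3, y4 ≥ 0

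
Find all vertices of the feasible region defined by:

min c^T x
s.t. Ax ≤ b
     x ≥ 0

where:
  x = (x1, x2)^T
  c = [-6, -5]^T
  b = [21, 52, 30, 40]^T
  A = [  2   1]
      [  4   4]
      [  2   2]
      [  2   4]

(0, 0), (10.5, 0), (8, 5), (6, 7), (0, 10)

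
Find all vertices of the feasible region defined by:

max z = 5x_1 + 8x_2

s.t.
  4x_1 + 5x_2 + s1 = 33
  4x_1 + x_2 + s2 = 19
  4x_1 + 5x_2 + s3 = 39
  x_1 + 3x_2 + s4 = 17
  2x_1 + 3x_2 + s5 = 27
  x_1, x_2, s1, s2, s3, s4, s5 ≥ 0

(0, 0), (4.75, 0), (3.875, 3.5), (2, 5), (0, 5.667)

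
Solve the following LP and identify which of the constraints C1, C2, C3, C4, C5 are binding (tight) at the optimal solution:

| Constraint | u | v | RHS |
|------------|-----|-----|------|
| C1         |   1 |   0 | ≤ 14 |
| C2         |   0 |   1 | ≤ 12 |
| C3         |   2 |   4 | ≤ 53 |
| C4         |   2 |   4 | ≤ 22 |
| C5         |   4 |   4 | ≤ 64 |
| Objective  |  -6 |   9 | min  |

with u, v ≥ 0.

At u = 11, v = 0, compute slack b - a·x for each constraint:
  C1: 14 − 11 = 3  (slack)
  C2: 12 − 0 = 12  (slack)
  C3: 53 − 22 = 31  (slack)
  C4: 22 − 22 = 0  (binding)
  C5: 64 − 44 = 20  (slack)

Optimal: u = 11, v = 0
Binding: C4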